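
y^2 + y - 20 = (y - 4)*(y + 5)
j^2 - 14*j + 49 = (j - 7)^2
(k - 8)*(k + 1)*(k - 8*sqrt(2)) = k^3 - 8*sqrt(2)*k^2 - 7*k^2 - 8*k + 56*sqrt(2)*k + 64*sqrt(2)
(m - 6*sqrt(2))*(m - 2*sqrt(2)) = m^2 - 8*sqrt(2)*m + 24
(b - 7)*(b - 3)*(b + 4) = b^3 - 6*b^2 - 19*b + 84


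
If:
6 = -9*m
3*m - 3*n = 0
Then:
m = -2/3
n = -2/3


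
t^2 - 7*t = t*(t - 7)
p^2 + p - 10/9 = (p - 2/3)*(p + 5/3)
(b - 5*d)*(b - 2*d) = b^2 - 7*b*d + 10*d^2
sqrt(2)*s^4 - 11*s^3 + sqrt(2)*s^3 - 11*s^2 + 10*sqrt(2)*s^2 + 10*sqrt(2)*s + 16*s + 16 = (s + 1)*(s - 4*sqrt(2))*(s - 2*sqrt(2))*(sqrt(2)*s + 1)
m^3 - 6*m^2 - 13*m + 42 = (m - 7)*(m - 2)*(m + 3)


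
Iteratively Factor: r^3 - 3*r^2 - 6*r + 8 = (r - 1)*(r^2 - 2*r - 8) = (r - 4)*(r - 1)*(r + 2)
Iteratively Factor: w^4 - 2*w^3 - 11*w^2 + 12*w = (w + 3)*(w^3 - 5*w^2 + 4*w) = (w - 4)*(w + 3)*(w^2 - w) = w*(w - 4)*(w + 3)*(w - 1)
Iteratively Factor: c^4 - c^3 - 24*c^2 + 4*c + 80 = (c + 4)*(c^3 - 5*c^2 - 4*c + 20) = (c - 2)*(c + 4)*(c^2 - 3*c - 10) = (c - 5)*(c - 2)*(c + 4)*(c + 2)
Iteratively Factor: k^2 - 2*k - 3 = (k - 3)*(k + 1)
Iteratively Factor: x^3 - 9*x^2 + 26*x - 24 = (x - 2)*(x^2 - 7*x + 12) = (x - 4)*(x - 2)*(x - 3)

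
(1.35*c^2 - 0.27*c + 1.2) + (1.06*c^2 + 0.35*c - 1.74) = 2.41*c^2 + 0.08*c - 0.54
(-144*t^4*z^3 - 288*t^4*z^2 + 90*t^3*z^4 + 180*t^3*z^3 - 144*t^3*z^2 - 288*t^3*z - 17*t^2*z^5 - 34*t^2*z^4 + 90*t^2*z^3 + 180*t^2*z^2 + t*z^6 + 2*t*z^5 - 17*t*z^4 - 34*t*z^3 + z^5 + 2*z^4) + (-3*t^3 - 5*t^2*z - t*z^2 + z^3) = -144*t^4*z^3 - 288*t^4*z^2 + 90*t^3*z^4 + 180*t^3*z^3 - 144*t^3*z^2 - 288*t^3*z - 3*t^3 - 17*t^2*z^5 - 34*t^2*z^4 + 90*t^2*z^3 + 180*t^2*z^2 - 5*t^2*z + t*z^6 + 2*t*z^5 - 17*t*z^4 - 34*t*z^3 - t*z^2 + z^5 + 2*z^4 + z^3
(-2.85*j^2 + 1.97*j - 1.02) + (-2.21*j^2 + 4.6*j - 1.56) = -5.06*j^2 + 6.57*j - 2.58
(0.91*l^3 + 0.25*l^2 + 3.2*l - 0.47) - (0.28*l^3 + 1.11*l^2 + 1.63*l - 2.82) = 0.63*l^3 - 0.86*l^2 + 1.57*l + 2.35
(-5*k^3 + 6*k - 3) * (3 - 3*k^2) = 15*k^5 - 33*k^3 + 9*k^2 + 18*k - 9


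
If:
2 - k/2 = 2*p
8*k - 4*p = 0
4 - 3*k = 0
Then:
No Solution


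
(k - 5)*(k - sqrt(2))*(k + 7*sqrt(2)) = k^3 - 5*k^2 + 6*sqrt(2)*k^2 - 30*sqrt(2)*k - 14*k + 70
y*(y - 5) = y^2 - 5*y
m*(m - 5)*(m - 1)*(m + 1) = m^4 - 5*m^3 - m^2 + 5*m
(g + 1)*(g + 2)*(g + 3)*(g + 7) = g^4 + 13*g^3 + 53*g^2 + 83*g + 42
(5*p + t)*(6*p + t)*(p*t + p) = 30*p^3*t + 30*p^3 + 11*p^2*t^2 + 11*p^2*t + p*t^3 + p*t^2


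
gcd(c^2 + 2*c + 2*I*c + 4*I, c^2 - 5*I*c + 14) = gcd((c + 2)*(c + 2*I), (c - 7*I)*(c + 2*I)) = c + 2*I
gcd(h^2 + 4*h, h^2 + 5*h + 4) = h + 4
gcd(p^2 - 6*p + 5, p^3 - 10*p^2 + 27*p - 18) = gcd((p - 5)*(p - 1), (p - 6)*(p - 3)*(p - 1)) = p - 1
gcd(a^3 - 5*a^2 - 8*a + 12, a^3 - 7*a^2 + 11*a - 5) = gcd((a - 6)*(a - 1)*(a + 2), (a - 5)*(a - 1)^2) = a - 1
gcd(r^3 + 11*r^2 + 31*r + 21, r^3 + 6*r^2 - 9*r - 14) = r^2 + 8*r + 7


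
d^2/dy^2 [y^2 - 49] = 2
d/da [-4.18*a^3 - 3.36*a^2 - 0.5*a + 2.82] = -12.54*a^2 - 6.72*a - 0.5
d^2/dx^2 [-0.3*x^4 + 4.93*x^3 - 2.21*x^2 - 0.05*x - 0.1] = -3.6*x^2 + 29.58*x - 4.42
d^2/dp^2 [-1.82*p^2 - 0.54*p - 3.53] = -3.64000000000000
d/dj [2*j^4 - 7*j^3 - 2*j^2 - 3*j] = 8*j^3 - 21*j^2 - 4*j - 3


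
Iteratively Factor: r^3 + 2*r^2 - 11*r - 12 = (r - 3)*(r^2 + 5*r + 4) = (r - 3)*(r + 4)*(r + 1)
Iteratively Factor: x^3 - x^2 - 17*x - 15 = (x + 3)*(x^2 - 4*x - 5) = (x - 5)*(x + 3)*(x + 1)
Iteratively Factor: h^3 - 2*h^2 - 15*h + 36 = (h - 3)*(h^2 + h - 12) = (h - 3)^2*(h + 4)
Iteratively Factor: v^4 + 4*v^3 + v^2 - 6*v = (v + 2)*(v^3 + 2*v^2 - 3*v) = (v - 1)*(v + 2)*(v^2 + 3*v) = v*(v - 1)*(v + 2)*(v + 3)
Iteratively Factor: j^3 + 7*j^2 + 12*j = (j)*(j^2 + 7*j + 12) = j*(j + 4)*(j + 3)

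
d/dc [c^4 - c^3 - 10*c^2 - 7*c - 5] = 4*c^3 - 3*c^2 - 20*c - 7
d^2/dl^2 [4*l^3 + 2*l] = 24*l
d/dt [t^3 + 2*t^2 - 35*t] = 3*t^2 + 4*t - 35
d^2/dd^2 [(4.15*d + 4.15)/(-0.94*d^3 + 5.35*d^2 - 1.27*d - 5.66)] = (-22.00164*d^5 + 81.2188200000001*d^4 + 106.26739*d^3 - 477.46995*d^2 - 452.33589*d - 205.05731)/(0.830584*d^9 - 14.18178*d^8 + 84.081966*d^7 - 176.447827*d^6 - 57.184737*d^5 + 500.664453*d^4 - 138.352445*d^3 - 486.784338*d^2 + 122.055636*d + 181.321496)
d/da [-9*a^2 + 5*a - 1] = 5 - 18*a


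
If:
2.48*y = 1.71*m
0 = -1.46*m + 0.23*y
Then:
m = 0.00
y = 0.00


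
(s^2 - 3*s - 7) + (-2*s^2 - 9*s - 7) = -s^2 - 12*s - 14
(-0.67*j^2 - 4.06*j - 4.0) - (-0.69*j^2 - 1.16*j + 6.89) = 0.0199999999999999*j^2 - 2.9*j - 10.89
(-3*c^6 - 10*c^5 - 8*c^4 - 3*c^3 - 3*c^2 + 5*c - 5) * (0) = 0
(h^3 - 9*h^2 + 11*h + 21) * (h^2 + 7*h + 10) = h^5 - 2*h^4 - 42*h^3 + 8*h^2 + 257*h + 210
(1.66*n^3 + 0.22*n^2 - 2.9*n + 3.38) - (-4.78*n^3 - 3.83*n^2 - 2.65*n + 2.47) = 6.44*n^3 + 4.05*n^2 - 0.25*n + 0.91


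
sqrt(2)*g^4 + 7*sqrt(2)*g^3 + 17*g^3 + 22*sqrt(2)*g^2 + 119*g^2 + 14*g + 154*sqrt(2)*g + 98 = (g + 7)*(g + sqrt(2))*(g + 7*sqrt(2))*(sqrt(2)*g + 1)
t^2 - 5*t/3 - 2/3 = (t - 2)*(t + 1/3)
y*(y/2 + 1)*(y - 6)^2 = y^4/2 - 5*y^3 + 6*y^2 + 36*y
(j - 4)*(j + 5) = j^2 + j - 20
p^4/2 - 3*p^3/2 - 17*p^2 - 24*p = p*(p/2 + 1)*(p - 8)*(p + 3)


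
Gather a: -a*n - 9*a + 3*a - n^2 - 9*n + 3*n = a*(-n - 6) - n^2 - 6*n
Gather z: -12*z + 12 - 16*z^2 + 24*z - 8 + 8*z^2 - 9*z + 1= -8*z^2 + 3*z + 5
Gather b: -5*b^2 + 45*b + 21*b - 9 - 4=-5*b^2 + 66*b - 13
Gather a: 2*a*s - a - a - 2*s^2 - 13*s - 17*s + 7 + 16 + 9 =a*(2*s - 2) - 2*s^2 - 30*s + 32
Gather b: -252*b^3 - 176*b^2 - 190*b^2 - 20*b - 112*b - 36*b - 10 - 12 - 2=-252*b^3 - 366*b^2 - 168*b - 24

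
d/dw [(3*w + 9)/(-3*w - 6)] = (w + 2)^(-2)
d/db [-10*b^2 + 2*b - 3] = 2 - 20*b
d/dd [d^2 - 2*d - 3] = 2*d - 2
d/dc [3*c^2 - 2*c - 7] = 6*c - 2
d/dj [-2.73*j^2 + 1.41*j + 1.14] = 1.41 - 5.46*j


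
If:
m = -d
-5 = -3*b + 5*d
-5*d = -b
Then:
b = 5/2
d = 1/2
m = -1/2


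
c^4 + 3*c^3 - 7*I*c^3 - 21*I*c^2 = c^2*(c + 3)*(c - 7*I)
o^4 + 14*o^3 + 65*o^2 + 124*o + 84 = (o + 2)^2*(o + 3)*(o + 7)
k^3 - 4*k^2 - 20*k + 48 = (k - 6)*(k - 2)*(k + 4)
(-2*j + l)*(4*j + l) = -8*j^2 + 2*j*l + l^2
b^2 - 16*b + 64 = (b - 8)^2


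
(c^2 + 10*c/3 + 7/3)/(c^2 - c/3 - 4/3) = (3*c + 7)/(3*c - 4)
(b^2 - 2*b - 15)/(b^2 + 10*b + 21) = (b - 5)/(b + 7)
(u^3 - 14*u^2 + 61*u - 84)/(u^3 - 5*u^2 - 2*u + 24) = (u - 7)/(u + 2)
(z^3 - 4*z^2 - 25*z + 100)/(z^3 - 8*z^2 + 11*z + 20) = (z + 5)/(z + 1)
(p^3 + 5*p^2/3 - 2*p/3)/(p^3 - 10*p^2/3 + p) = (p + 2)/(p - 3)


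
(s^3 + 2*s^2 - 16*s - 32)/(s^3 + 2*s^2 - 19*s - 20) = (s^2 + 6*s + 8)/(s^2 + 6*s + 5)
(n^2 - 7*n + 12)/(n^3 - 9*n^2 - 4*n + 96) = (n - 3)/(n^2 - 5*n - 24)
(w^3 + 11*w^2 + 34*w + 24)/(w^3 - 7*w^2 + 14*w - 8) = (w^3 + 11*w^2 + 34*w + 24)/(w^3 - 7*w^2 + 14*w - 8)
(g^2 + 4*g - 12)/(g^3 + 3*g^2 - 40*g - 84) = (g^2 + 4*g - 12)/(g^3 + 3*g^2 - 40*g - 84)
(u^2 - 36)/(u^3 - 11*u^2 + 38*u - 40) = (u^2 - 36)/(u^3 - 11*u^2 + 38*u - 40)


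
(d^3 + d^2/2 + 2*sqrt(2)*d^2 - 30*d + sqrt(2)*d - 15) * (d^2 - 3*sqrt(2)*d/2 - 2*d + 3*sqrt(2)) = d^5 - 3*d^4/2 + sqrt(2)*d^4/2 - 37*d^3 - 3*sqrt(2)*d^3/4 + 54*d^2 + 89*sqrt(2)*d^2/2 - 135*sqrt(2)*d/2 + 36*d - 45*sqrt(2)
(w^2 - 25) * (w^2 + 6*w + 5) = w^4 + 6*w^3 - 20*w^2 - 150*w - 125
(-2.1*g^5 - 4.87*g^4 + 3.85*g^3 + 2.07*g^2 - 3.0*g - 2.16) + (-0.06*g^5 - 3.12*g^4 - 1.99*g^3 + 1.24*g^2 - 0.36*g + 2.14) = -2.16*g^5 - 7.99*g^4 + 1.86*g^3 + 3.31*g^2 - 3.36*g - 0.02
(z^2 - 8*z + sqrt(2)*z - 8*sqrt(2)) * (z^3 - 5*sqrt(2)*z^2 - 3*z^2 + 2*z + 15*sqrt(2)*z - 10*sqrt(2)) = z^5 - 11*z^4 - 4*sqrt(2)*z^4 + 16*z^3 + 44*sqrt(2)*z^3 - 104*sqrt(2)*z^2 + 94*z^2 - 260*z + 64*sqrt(2)*z + 160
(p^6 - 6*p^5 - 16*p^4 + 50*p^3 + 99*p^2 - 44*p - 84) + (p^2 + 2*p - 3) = p^6 - 6*p^5 - 16*p^4 + 50*p^3 + 100*p^2 - 42*p - 87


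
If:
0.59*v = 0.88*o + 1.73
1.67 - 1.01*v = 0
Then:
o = -0.86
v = 1.65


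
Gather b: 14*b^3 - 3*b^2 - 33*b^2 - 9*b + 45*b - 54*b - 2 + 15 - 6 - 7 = 14*b^3 - 36*b^2 - 18*b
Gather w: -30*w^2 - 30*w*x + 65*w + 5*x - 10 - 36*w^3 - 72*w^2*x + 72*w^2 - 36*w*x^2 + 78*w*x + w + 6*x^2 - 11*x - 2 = -36*w^3 + w^2*(42 - 72*x) + w*(-36*x^2 + 48*x + 66) + 6*x^2 - 6*x - 12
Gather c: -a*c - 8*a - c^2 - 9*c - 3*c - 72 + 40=-8*a - c^2 + c*(-a - 12) - 32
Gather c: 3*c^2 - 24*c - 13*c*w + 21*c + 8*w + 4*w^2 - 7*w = 3*c^2 + c*(-13*w - 3) + 4*w^2 + w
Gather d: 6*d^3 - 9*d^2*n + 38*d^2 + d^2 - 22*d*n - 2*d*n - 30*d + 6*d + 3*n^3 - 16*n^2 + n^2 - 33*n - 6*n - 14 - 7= 6*d^3 + d^2*(39 - 9*n) + d*(-24*n - 24) + 3*n^3 - 15*n^2 - 39*n - 21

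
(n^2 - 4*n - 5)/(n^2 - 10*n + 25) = (n + 1)/(n - 5)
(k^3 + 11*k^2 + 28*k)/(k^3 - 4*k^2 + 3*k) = (k^2 + 11*k + 28)/(k^2 - 4*k + 3)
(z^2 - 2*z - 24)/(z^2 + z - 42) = (z + 4)/(z + 7)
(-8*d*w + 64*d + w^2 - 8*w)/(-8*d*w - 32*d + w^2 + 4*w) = (w - 8)/(w + 4)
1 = 1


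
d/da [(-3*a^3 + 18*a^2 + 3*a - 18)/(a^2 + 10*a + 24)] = 3*(-a^4 - 20*a^3 - 13*a^2 + 300*a + 84)/(a^4 + 20*a^3 + 148*a^2 + 480*a + 576)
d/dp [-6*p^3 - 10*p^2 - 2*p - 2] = -18*p^2 - 20*p - 2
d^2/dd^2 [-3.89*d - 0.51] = 0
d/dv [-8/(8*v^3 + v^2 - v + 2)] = 8*(24*v^2 + 2*v - 1)/(8*v^3 + v^2 - v + 2)^2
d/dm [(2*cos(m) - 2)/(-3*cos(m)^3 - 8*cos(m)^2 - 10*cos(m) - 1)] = 32*(-6*cos(m)^3 + cos(m)^2 + 16*cos(m) + 11)*sin(m)/(-32*sin(m)^2 + 49*cos(m) + 3*cos(3*m) + 36)^2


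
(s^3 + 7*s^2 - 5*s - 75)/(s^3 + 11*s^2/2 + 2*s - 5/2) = 2*(s^2 + 2*s - 15)/(2*s^2 + s - 1)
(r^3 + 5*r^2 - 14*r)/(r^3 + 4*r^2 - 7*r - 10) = r*(r + 7)/(r^2 + 6*r + 5)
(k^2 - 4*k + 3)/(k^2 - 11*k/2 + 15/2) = 2*(k - 1)/(2*k - 5)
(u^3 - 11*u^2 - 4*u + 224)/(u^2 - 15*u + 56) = u + 4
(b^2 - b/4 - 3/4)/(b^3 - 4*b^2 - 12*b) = (-4*b^2 + b + 3)/(4*b*(-b^2 + 4*b + 12))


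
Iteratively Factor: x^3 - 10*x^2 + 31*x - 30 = (x - 5)*(x^2 - 5*x + 6) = (x - 5)*(x - 2)*(x - 3)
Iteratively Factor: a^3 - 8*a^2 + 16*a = (a - 4)*(a^2 - 4*a) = a*(a - 4)*(a - 4)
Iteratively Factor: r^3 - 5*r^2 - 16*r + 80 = (r - 5)*(r^2 - 16) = (r - 5)*(r - 4)*(r + 4)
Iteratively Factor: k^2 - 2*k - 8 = (k - 4)*(k + 2)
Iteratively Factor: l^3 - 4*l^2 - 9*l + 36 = (l + 3)*(l^2 - 7*l + 12) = (l - 4)*(l + 3)*(l - 3)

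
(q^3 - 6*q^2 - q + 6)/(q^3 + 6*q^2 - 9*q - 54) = (q^3 - 6*q^2 - q + 6)/(q^3 + 6*q^2 - 9*q - 54)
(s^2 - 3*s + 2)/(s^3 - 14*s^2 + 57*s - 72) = (s^2 - 3*s + 2)/(s^3 - 14*s^2 + 57*s - 72)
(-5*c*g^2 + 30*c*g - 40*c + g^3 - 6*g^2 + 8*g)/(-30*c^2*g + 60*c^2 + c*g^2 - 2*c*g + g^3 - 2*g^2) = (g - 4)/(6*c + g)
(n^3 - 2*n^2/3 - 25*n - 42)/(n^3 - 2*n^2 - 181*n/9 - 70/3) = 3*(n + 3)/(3*n + 5)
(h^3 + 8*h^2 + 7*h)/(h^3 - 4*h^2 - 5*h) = (h + 7)/(h - 5)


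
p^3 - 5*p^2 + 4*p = p*(p - 4)*(p - 1)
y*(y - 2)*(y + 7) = y^3 + 5*y^2 - 14*y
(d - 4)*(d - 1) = d^2 - 5*d + 4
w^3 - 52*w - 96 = (w - 8)*(w + 2)*(w + 6)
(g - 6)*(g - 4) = g^2 - 10*g + 24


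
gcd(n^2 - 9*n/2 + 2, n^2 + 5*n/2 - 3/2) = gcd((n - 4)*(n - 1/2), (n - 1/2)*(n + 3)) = n - 1/2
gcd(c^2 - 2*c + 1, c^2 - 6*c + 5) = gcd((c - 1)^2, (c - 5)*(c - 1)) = c - 1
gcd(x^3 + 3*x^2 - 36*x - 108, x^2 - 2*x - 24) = x - 6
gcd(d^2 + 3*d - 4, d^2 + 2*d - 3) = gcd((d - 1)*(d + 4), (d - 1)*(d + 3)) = d - 1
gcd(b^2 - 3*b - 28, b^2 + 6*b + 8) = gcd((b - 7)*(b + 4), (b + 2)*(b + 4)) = b + 4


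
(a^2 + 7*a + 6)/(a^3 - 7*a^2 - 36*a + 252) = (a + 1)/(a^2 - 13*a + 42)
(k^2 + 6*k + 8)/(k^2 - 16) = (k + 2)/(k - 4)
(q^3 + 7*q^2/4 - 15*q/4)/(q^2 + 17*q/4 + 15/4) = q*(4*q - 5)/(4*q + 5)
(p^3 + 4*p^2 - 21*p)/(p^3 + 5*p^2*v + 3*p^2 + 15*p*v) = (p^2 + 4*p - 21)/(p^2 + 5*p*v + 3*p + 15*v)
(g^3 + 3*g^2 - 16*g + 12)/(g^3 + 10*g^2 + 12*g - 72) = (g - 1)/(g + 6)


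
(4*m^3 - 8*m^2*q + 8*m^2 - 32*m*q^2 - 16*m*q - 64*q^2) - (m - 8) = 4*m^3 - 8*m^2*q + 8*m^2 - 32*m*q^2 - 16*m*q - m - 64*q^2 + 8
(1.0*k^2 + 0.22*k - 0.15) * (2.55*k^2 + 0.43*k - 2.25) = 2.55*k^4 + 0.991*k^3 - 2.5379*k^2 - 0.5595*k + 0.3375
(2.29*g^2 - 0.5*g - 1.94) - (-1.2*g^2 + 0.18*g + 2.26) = 3.49*g^2 - 0.68*g - 4.2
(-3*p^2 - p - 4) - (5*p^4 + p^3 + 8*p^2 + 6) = -5*p^4 - p^3 - 11*p^2 - p - 10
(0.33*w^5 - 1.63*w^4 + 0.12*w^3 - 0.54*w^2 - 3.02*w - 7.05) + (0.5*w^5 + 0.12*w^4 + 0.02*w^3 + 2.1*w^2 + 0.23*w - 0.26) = 0.83*w^5 - 1.51*w^4 + 0.14*w^3 + 1.56*w^2 - 2.79*w - 7.31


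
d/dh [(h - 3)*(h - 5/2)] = 2*h - 11/2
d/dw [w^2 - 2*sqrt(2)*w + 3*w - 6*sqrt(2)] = 2*w - 2*sqrt(2) + 3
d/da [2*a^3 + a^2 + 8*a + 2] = 6*a^2 + 2*a + 8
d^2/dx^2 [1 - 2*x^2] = -4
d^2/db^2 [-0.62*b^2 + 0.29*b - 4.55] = -1.24000000000000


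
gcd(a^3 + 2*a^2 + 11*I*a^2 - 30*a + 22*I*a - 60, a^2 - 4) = a + 2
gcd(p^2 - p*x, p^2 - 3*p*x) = p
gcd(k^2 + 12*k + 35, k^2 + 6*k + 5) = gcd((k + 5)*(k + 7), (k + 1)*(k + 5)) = k + 5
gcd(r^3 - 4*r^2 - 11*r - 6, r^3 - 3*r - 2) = r^2 + 2*r + 1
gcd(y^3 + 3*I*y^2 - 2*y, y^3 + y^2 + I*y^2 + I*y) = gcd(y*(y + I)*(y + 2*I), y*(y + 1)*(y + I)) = y^2 + I*y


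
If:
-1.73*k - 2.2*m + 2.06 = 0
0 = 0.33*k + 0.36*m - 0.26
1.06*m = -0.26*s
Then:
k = -1.64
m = 2.23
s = -9.09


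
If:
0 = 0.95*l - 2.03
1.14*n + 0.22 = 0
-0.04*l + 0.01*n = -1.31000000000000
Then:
No Solution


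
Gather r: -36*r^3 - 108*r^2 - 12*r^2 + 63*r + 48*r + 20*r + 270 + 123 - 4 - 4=-36*r^3 - 120*r^2 + 131*r + 385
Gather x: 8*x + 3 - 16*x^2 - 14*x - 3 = -16*x^2 - 6*x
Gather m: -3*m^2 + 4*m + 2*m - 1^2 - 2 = -3*m^2 + 6*m - 3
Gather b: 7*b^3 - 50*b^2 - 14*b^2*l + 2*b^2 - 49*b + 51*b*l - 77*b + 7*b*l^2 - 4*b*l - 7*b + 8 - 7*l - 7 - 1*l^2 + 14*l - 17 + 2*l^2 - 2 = 7*b^3 + b^2*(-14*l - 48) + b*(7*l^2 + 47*l - 133) + l^2 + 7*l - 18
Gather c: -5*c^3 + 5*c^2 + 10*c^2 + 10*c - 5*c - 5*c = -5*c^3 + 15*c^2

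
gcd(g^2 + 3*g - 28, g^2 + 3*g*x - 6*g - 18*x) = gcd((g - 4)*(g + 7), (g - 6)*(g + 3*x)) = 1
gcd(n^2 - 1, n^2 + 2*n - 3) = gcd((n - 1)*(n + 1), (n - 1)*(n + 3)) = n - 1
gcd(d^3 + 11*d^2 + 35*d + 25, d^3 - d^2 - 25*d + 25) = d + 5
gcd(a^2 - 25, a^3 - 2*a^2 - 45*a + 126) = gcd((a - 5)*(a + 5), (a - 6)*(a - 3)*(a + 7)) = 1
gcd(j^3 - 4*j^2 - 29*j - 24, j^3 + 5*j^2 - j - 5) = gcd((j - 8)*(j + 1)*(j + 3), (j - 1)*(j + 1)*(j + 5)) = j + 1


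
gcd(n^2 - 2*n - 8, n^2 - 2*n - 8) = n^2 - 2*n - 8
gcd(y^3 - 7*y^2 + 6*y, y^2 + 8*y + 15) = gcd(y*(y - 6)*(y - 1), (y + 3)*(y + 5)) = 1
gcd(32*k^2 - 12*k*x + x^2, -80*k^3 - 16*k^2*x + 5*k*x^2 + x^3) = -4*k + x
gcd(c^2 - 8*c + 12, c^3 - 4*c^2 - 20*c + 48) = c^2 - 8*c + 12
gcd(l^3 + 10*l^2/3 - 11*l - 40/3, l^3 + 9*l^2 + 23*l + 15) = l^2 + 6*l + 5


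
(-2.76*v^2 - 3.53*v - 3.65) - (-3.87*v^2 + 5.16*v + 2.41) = 1.11*v^2 - 8.69*v - 6.06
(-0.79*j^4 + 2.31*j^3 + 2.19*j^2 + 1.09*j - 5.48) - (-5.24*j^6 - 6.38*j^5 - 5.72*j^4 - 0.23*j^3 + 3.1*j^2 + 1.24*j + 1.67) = 5.24*j^6 + 6.38*j^5 + 4.93*j^4 + 2.54*j^3 - 0.91*j^2 - 0.15*j - 7.15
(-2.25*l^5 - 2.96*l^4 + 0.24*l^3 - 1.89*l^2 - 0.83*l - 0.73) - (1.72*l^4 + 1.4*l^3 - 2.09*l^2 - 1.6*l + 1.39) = -2.25*l^5 - 4.68*l^4 - 1.16*l^3 + 0.2*l^2 + 0.77*l - 2.12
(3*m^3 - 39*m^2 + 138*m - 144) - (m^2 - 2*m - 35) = 3*m^3 - 40*m^2 + 140*m - 109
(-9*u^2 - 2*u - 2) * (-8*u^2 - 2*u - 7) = 72*u^4 + 34*u^3 + 83*u^2 + 18*u + 14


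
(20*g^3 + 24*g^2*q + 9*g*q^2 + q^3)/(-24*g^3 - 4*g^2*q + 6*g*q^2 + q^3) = (10*g^2 + 7*g*q + q^2)/(-12*g^2 + 4*g*q + q^2)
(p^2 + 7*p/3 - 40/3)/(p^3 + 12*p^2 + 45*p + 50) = (p - 8/3)/(p^2 + 7*p + 10)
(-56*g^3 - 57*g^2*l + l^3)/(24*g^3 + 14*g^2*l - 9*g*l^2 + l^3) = (-56*g^2 - g*l + l^2)/(24*g^2 - 10*g*l + l^2)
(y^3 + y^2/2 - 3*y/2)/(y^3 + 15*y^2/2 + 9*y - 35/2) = y*(2*y + 3)/(2*y^2 + 17*y + 35)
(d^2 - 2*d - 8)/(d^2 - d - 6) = (d - 4)/(d - 3)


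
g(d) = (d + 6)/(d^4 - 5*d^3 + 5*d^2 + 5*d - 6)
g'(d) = (d + 6)*(-4*d^3 + 15*d^2 - 10*d - 5)/(d^4 - 5*d^3 + 5*d^2 + 5*d - 6)^2 + 1/(d^4 - 5*d^3 + 5*d^2 + 5*d - 6)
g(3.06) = 17.03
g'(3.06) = -310.53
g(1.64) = 9.24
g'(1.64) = 15.73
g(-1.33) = 0.42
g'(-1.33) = 1.77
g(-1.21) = 0.76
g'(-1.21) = 4.56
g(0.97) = -56.40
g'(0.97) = -1942.15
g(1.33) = 8.52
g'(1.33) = -10.49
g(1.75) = 12.02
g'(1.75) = 38.86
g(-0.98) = -10.69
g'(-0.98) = 520.62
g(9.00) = 0.00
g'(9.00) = 0.00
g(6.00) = 0.03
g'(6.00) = -0.02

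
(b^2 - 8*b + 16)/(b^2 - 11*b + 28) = (b - 4)/(b - 7)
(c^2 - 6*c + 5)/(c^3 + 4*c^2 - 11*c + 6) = (c - 5)/(c^2 + 5*c - 6)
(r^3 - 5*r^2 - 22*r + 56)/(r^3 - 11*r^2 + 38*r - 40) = (r^2 - 3*r - 28)/(r^2 - 9*r + 20)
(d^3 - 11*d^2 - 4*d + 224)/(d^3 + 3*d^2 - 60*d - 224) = (d - 7)/(d + 7)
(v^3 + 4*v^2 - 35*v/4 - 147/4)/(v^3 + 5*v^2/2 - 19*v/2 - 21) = (v + 7/2)/(v + 2)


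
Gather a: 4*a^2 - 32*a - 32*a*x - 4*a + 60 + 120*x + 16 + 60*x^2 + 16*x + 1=4*a^2 + a*(-32*x - 36) + 60*x^2 + 136*x + 77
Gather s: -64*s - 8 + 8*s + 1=-56*s - 7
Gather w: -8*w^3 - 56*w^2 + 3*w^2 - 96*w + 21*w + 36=-8*w^3 - 53*w^2 - 75*w + 36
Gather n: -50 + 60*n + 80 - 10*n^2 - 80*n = -10*n^2 - 20*n + 30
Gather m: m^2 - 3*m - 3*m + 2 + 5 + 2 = m^2 - 6*m + 9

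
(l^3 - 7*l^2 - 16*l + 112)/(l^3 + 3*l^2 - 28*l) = (l^2 - 3*l - 28)/(l*(l + 7))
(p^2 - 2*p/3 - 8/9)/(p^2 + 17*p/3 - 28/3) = (p + 2/3)/(p + 7)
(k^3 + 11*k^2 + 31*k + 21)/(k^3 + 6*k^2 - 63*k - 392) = (k^2 + 4*k + 3)/(k^2 - k - 56)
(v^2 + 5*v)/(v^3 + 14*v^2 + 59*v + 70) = v/(v^2 + 9*v + 14)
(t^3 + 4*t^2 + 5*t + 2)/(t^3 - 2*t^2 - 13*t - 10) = (t + 1)/(t - 5)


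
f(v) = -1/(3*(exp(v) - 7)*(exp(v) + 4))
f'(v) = exp(v)/(3*(exp(v) - 7)*(exp(v) + 4)^2) + exp(v)/(3*(exp(v) - 7)^2*(exp(v) + 4)) = (2*exp(v) - 3)*exp(v)/(3*(exp(v) - 7)^2*(exp(v) + 4)^2)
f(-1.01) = 0.01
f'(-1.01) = -0.00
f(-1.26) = 0.01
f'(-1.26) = -0.00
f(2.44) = -0.00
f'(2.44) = 0.02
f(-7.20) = 0.01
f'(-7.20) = -0.00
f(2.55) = -0.00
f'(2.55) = 0.01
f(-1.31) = 0.01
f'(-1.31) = -0.00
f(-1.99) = 0.01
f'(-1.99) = -0.00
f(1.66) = 0.02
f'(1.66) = 0.05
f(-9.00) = 0.01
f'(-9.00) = 0.00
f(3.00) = 0.00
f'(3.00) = 0.00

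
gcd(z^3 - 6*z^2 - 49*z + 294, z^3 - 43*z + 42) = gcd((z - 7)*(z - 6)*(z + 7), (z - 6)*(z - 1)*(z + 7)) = z^2 + z - 42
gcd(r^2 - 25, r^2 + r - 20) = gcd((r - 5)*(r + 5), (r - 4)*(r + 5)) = r + 5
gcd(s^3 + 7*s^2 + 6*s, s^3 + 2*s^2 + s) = s^2 + s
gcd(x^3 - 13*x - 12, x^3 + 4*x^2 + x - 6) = x + 3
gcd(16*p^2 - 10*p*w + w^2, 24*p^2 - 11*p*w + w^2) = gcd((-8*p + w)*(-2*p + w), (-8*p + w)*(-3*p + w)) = 8*p - w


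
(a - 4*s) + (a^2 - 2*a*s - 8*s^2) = a^2 - 2*a*s + a - 8*s^2 - 4*s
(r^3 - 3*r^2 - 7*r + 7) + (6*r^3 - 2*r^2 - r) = 7*r^3 - 5*r^2 - 8*r + 7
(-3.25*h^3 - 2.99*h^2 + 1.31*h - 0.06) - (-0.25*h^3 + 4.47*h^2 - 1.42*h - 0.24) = -3.0*h^3 - 7.46*h^2 + 2.73*h + 0.18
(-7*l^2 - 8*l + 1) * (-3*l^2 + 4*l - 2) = 21*l^4 - 4*l^3 - 21*l^2 + 20*l - 2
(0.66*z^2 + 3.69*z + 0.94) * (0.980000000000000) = 0.6468*z^2 + 3.6162*z + 0.9212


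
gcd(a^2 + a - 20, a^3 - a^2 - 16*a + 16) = a - 4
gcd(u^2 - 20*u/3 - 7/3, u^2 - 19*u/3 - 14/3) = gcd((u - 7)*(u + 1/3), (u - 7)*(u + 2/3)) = u - 7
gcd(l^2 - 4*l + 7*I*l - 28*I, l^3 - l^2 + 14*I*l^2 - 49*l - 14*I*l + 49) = l + 7*I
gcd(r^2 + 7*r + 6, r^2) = 1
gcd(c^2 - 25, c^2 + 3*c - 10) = c + 5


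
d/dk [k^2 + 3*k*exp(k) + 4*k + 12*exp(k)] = 3*k*exp(k) + 2*k + 15*exp(k) + 4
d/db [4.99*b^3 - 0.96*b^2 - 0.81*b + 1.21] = 14.97*b^2 - 1.92*b - 0.81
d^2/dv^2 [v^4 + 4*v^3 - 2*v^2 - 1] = 12*v^2 + 24*v - 4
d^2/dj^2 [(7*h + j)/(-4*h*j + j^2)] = 2*(3*j*(-h - j)*(4*h - j) - 4*(2*h - j)^2*(7*h + j))/(j^3*(4*h - j)^3)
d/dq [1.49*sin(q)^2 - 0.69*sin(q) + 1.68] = (2.98*sin(q) - 0.69)*cos(q)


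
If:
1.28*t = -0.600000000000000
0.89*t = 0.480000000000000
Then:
No Solution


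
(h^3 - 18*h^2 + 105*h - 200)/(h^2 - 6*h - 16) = (h^2 - 10*h + 25)/(h + 2)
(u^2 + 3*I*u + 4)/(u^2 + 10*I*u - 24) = (u - I)/(u + 6*I)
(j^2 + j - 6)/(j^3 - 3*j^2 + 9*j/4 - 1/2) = 4*(j + 3)/(4*j^2 - 4*j + 1)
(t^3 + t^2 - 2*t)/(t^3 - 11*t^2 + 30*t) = (t^2 + t - 2)/(t^2 - 11*t + 30)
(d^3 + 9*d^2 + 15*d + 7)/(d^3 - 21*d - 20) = (d^2 + 8*d + 7)/(d^2 - d - 20)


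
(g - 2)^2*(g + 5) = g^3 + g^2 - 16*g + 20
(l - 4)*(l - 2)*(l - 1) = l^3 - 7*l^2 + 14*l - 8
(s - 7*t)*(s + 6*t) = s^2 - s*t - 42*t^2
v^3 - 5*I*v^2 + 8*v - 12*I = (v - 6*I)*(v - I)*(v + 2*I)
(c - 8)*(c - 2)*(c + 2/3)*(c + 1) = c^4 - 25*c^3/3 + 20*c + 32/3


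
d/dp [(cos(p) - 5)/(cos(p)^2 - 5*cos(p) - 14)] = (cos(p)^2 - 10*cos(p) + 39)*sin(p)/(sin(p)^2 + 5*cos(p) + 13)^2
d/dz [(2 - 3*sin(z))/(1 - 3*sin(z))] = 3*cos(z)/(3*sin(z) - 1)^2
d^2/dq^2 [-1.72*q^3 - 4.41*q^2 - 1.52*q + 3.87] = -10.32*q - 8.82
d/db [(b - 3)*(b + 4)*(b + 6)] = 3*b^2 + 14*b - 6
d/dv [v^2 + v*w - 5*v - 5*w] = 2*v + w - 5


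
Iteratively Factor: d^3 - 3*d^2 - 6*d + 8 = (d - 1)*(d^2 - 2*d - 8) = (d - 1)*(d + 2)*(d - 4)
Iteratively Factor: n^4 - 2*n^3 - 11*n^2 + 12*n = (n - 4)*(n^3 + 2*n^2 - 3*n) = (n - 4)*(n + 3)*(n^2 - n) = n*(n - 4)*(n + 3)*(n - 1)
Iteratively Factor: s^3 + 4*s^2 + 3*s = (s)*(s^2 + 4*s + 3) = s*(s + 3)*(s + 1)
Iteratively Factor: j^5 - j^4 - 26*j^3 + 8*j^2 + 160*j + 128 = (j + 1)*(j^4 - 2*j^3 - 24*j^2 + 32*j + 128) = (j - 4)*(j + 1)*(j^3 + 2*j^2 - 16*j - 32) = (j - 4)*(j + 1)*(j + 4)*(j^2 - 2*j - 8) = (j - 4)^2*(j + 1)*(j + 4)*(j + 2)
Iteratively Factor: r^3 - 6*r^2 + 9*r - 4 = (r - 4)*(r^2 - 2*r + 1) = (r - 4)*(r - 1)*(r - 1)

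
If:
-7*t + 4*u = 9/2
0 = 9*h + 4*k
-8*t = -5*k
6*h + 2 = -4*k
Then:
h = 2/3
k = -3/2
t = -15/16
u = -33/64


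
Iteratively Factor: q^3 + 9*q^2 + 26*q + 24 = (q + 2)*(q^2 + 7*q + 12) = (q + 2)*(q + 3)*(q + 4)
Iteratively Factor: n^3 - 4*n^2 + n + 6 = (n - 3)*(n^2 - n - 2) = (n - 3)*(n + 1)*(n - 2)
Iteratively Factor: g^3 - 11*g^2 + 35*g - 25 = (g - 5)*(g^2 - 6*g + 5) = (g - 5)*(g - 1)*(g - 5)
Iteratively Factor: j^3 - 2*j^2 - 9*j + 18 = (j - 3)*(j^2 + j - 6) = (j - 3)*(j + 3)*(j - 2)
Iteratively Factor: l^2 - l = (l - 1)*(l)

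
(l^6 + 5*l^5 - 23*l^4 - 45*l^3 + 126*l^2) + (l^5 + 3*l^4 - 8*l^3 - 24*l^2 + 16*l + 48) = l^6 + 6*l^5 - 20*l^4 - 53*l^3 + 102*l^2 + 16*l + 48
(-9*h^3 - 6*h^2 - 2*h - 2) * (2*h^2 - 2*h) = -18*h^5 + 6*h^4 + 8*h^3 + 4*h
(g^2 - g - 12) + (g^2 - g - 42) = 2*g^2 - 2*g - 54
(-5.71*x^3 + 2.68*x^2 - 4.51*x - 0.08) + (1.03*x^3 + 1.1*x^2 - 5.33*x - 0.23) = -4.68*x^3 + 3.78*x^2 - 9.84*x - 0.31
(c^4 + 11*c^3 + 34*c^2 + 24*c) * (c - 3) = c^5 + 8*c^4 + c^3 - 78*c^2 - 72*c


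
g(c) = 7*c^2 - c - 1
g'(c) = 14*c - 1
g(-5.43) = 210.82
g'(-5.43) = -77.02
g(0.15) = -0.99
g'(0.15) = 1.10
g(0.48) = 0.13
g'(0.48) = 5.72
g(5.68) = 219.16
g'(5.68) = 78.52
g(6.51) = 289.15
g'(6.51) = 90.14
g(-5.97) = 254.46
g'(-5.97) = -84.58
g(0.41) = -0.23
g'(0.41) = 4.74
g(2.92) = 55.76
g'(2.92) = 39.88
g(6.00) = 245.00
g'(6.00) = 83.00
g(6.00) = 245.00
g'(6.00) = 83.00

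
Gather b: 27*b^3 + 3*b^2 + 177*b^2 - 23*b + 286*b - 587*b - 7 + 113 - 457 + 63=27*b^3 + 180*b^2 - 324*b - 288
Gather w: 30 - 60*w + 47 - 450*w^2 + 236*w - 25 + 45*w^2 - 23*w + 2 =-405*w^2 + 153*w + 54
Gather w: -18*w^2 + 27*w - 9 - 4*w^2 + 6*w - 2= -22*w^2 + 33*w - 11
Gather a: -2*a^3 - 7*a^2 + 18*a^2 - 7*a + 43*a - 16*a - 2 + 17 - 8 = -2*a^3 + 11*a^2 + 20*a + 7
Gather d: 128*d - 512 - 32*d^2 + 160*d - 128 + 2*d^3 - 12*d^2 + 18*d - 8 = 2*d^3 - 44*d^2 + 306*d - 648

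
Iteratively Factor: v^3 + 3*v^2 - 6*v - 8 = (v - 2)*(v^2 + 5*v + 4) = (v - 2)*(v + 1)*(v + 4)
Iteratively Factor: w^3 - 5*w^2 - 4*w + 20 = (w - 2)*(w^2 - 3*w - 10) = (w - 5)*(w - 2)*(w + 2)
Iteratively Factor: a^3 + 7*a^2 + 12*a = (a + 3)*(a^2 + 4*a) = (a + 3)*(a + 4)*(a)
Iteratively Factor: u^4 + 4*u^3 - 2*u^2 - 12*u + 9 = (u - 1)*(u^3 + 5*u^2 + 3*u - 9) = (u - 1)^2*(u^2 + 6*u + 9) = (u - 1)^2*(u + 3)*(u + 3)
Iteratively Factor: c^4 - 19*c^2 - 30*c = (c + 2)*(c^3 - 2*c^2 - 15*c) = (c - 5)*(c + 2)*(c^2 + 3*c) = (c - 5)*(c + 2)*(c + 3)*(c)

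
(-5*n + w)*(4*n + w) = -20*n^2 - n*w + w^2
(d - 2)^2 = d^2 - 4*d + 4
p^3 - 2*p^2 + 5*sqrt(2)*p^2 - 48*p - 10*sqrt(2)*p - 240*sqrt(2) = (p - 8)*(p + 6)*(p + 5*sqrt(2))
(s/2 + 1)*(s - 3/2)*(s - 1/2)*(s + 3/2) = s^4/2 + 3*s^3/4 - 13*s^2/8 - 27*s/16 + 9/8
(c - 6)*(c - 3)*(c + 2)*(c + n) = c^4 + c^3*n - 7*c^3 - 7*c^2*n + 36*c + 36*n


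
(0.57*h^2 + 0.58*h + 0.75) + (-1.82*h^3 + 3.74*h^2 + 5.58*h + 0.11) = -1.82*h^3 + 4.31*h^2 + 6.16*h + 0.86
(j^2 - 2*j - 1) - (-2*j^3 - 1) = 2*j^3 + j^2 - 2*j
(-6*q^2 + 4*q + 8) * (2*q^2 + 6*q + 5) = -12*q^4 - 28*q^3 + 10*q^2 + 68*q + 40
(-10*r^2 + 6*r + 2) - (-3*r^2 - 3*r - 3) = -7*r^2 + 9*r + 5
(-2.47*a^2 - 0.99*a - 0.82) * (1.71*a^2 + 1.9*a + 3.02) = -4.2237*a^4 - 6.3859*a^3 - 10.7426*a^2 - 4.5478*a - 2.4764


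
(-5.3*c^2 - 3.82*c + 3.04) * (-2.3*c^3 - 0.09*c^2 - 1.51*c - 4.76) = 12.19*c^5 + 9.263*c^4 + 1.3548*c^3 + 30.7226*c^2 + 13.5928*c - 14.4704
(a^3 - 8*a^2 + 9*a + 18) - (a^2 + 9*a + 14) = a^3 - 9*a^2 + 4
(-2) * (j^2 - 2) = 4 - 2*j^2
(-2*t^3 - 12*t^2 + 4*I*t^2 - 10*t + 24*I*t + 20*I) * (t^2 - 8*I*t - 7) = -2*t^5 - 12*t^4 + 20*I*t^4 + 36*t^3 + 120*I*t^3 + 276*t^2 + 72*I*t^2 + 230*t - 168*I*t - 140*I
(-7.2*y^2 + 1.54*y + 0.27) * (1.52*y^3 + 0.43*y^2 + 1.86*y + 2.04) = -10.944*y^5 - 0.7552*y^4 - 12.3194*y^3 - 11.7075*y^2 + 3.6438*y + 0.5508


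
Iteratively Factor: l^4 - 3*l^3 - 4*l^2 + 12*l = (l - 2)*(l^3 - l^2 - 6*l) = l*(l - 2)*(l^2 - l - 6) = l*(l - 3)*(l - 2)*(l + 2)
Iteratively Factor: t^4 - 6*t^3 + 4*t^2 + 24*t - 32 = (t - 2)*(t^3 - 4*t^2 - 4*t + 16) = (t - 2)*(t + 2)*(t^2 - 6*t + 8) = (t - 4)*(t - 2)*(t + 2)*(t - 2)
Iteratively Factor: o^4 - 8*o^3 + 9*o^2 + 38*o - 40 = (o - 5)*(o^3 - 3*o^2 - 6*o + 8) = (o - 5)*(o + 2)*(o^2 - 5*o + 4) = (o - 5)*(o - 4)*(o + 2)*(o - 1)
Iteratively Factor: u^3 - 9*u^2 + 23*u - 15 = (u - 5)*(u^2 - 4*u + 3) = (u - 5)*(u - 3)*(u - 1)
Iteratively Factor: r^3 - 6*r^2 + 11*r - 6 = (r - 2)*(r^2 - 4*r + 3) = (r - 3)*(r - 2)*(r - 1)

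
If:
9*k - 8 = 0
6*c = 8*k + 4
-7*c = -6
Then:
No Solution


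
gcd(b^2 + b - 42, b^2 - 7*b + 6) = b - 6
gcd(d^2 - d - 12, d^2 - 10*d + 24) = d - 4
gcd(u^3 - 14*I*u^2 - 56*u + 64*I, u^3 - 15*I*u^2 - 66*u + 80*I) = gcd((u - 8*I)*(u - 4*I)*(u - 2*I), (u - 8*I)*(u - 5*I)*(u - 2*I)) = u^2 - 10*I*u - 16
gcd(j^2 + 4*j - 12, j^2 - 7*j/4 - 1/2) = j - 2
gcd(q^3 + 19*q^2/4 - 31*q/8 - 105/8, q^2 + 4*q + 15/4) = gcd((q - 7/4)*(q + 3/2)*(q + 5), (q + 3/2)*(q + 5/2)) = q + 3/2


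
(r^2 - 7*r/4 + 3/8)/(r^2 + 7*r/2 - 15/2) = (r - 1/4)/(r + 5)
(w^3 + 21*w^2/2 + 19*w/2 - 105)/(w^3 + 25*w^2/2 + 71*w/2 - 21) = (2*w - 5)/(2*w - 1)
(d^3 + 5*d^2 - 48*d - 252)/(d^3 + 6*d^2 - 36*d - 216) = (d - 7)/(d - 6)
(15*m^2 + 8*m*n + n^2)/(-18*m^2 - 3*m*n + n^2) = (-5*m - n)/(6*m - n)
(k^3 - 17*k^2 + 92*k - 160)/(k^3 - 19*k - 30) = (k^2 - 12*k + 32)/(k^2 + 5*k + 6)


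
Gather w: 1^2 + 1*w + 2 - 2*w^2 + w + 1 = -2*w^2 + 2*w + 4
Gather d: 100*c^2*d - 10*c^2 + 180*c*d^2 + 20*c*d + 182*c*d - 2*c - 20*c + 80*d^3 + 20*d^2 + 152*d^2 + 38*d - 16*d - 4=-10*c^2 - 22*c + 80*d^3 + d^2*(180*c + 172) + d*(100*c^2 + 202*c + 22) - 4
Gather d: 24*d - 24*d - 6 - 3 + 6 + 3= 0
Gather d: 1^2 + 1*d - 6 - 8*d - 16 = -7*d - 21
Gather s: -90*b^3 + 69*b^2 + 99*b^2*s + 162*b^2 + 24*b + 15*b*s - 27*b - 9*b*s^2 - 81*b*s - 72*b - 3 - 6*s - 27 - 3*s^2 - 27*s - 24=-90*b^3 + 231*b^2 - 75*b + s^2*(-9*b - 3) + s*(99*b^2 - 66*b - 33) - 54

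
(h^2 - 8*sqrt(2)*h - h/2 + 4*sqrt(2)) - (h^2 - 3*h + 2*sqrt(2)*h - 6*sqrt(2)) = -10*sqrt(2)*h + 5*h/2 + 10*sqrt(2)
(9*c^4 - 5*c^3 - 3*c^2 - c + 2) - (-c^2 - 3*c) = 9*c^4 - 5*c^3 - 2*c^2 + 2*c + 2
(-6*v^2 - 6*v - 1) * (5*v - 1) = -30*v^3 - 24*v^2 + v + 1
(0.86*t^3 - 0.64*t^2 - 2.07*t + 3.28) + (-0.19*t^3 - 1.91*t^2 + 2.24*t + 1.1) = 0.67*t^3 - 2.55*t^2 + 0.17*t + 4.38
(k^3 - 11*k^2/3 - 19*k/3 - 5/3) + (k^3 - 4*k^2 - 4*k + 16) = 2*k^3 - 23*k^2/3 - 31*k/3 + 43/3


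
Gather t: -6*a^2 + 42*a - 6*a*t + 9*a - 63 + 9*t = -6*a^2 + 51*a + t*(9 - 6*a) - 63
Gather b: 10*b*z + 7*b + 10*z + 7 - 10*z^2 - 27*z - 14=b*(10*z + 7) - 10*z^2 - 17*z - 7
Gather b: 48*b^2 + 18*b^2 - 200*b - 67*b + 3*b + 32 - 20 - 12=66*b^2 - 264*b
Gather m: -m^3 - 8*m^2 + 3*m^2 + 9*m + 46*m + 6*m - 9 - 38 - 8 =-m^3 - 5*m^2 + 61*m - 55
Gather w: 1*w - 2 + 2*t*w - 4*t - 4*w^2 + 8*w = -4*t - 4*w^2 + w*(2*t + 9) - 2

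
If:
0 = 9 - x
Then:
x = 9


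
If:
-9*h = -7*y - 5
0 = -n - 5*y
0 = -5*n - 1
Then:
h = 44/75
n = -1/5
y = 1/25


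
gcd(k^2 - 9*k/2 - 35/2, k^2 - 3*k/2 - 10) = k + 5/2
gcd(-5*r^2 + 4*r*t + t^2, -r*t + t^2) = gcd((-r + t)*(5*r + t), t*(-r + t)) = r - t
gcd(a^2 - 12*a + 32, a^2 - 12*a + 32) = a^2 - 12*a + 32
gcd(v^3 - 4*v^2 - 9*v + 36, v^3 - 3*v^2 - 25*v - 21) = v + 3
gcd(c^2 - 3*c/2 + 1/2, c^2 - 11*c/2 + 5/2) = c - 1/2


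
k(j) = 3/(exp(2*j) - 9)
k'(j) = -6*exp(2*j)/(exp(2*j) - 9)^2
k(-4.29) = -0.33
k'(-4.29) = -0.00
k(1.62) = 0.18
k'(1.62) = -0.56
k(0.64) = -0.56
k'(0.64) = -0.74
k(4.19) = 0.00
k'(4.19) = -0.00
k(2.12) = 0.05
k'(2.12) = -0.11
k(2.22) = 0.04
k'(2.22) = -0.09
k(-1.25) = -0.34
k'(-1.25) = -0.01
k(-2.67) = -0.33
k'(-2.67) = -0.00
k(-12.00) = -0.33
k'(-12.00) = 0.00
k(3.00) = 0.01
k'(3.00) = -0.02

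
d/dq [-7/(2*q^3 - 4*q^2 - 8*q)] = 7*(3*q^2 - 4*q - 4)/(2*q^2*(-q^2 + 2*q + 4)^2)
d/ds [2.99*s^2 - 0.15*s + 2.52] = 5.98*s - 0.15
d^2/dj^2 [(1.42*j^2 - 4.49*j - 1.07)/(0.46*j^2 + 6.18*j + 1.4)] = (-9.97372*j^3 - 6.84535200000001*j^2 - 0.90141600000004*j + 2.90778400000001)/(0.097336*j^6 + 3.923064*j^5 + 53.594232*j^4 + 259.908552*j^3 + 163.11288*j^2 + 36.3384*j + 2.744)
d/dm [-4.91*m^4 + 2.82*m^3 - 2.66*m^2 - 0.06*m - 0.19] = -19.64*m^3 + 8.46*m^2 - 5.32*m - 0.06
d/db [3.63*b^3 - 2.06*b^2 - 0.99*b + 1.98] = 10.89*b^2 - 4.12*b - 0.99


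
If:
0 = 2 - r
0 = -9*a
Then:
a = 0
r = 2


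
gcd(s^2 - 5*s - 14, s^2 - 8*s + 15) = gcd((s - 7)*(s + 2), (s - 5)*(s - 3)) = 1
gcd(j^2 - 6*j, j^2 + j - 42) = j - 6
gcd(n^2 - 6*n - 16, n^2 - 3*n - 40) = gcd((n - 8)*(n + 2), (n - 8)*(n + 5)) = n - 8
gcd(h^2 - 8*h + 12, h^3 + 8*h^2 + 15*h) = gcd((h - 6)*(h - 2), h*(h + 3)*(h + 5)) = 1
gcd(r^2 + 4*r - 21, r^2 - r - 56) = r + 7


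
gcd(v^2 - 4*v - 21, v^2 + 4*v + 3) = v + 3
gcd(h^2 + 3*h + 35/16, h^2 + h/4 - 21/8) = h + 7/4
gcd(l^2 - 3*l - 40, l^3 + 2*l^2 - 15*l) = l + 5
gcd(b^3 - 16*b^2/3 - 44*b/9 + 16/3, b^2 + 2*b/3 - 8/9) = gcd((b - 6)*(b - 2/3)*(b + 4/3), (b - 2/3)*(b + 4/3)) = b^2 + 2*b/3 - 8/9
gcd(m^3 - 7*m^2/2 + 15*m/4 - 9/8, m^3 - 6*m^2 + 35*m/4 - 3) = m^2 - 2*m + 3/4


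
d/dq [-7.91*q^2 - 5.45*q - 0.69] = -15.82*q - 5.45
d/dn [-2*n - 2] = -2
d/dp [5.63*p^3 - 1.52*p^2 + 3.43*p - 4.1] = 16.89*p^2 - 3.04*p + 3.43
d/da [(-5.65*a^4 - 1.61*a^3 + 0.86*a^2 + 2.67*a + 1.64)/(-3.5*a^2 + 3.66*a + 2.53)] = (39.55*a^5 - 56.402*a^4 - 68.9632*a^3 + 0.2727*a^2 + 15.8316*a + 0.7527)/(12.25*a^4 - 25.62*a^3 - 4.3144*a^2 + 18.5196*a + 6.4009)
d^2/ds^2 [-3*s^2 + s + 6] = -6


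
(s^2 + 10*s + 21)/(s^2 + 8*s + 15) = (s + 7)/(s + 5)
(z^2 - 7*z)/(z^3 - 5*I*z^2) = (z - 7)/(z*(z - 5*I))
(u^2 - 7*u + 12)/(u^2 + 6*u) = (u^2 - 7*u + 12)/(u*(u + 6))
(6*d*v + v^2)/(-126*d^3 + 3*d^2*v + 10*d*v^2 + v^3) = v/(-21*d^2 + 4*d*v + v^2)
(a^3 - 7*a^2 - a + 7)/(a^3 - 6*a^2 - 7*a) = (a - 1)/a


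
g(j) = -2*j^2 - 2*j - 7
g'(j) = -4*j - 2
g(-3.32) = -22.40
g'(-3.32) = 11.28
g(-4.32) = -35.68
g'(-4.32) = 15.28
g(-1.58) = -8.83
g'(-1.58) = 4.32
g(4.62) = -58.93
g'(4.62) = -20.48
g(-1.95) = -10.70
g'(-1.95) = 5.80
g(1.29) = -12.91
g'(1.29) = -7.16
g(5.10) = -69.22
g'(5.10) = -22.40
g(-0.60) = -6.52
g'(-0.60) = 0.40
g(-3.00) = -19.00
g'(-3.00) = 10.00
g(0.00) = -7.00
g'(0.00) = -2.00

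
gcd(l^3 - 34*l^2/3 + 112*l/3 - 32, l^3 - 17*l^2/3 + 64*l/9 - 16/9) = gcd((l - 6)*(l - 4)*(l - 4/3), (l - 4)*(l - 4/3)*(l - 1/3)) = l^2 - 16*l/3 + 16/3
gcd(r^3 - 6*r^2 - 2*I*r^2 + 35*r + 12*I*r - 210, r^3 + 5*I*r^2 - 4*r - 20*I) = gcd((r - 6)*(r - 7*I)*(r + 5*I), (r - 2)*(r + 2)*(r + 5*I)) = r + 5*I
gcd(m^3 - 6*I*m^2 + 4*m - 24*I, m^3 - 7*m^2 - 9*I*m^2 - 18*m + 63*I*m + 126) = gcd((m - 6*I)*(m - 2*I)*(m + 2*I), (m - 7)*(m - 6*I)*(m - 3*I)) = m - 6*I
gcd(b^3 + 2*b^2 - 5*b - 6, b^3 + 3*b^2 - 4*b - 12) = b^2 + b - 6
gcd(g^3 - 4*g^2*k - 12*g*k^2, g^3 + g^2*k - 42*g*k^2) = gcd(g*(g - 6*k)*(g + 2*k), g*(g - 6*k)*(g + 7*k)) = g^2 - 6*g*k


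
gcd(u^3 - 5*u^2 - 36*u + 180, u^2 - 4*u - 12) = u - 6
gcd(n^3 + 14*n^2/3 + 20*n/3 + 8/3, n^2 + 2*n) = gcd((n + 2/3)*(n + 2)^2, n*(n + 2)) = n + 2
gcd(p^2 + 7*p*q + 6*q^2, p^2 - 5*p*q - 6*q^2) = p + q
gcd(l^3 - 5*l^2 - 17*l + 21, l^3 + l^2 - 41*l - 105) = l^2 - 4*l - 21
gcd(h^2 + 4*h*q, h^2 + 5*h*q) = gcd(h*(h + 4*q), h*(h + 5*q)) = h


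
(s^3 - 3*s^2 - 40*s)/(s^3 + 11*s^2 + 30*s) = (s - 8)/(s + 6)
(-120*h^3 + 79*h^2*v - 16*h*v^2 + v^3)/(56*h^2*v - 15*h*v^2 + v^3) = (15*h^2 - 8*h*v + v^2)/(v*(-7*h + v))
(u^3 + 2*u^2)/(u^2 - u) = u*(u + 2)/(u - 1)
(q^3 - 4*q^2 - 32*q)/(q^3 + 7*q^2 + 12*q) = (q - 8)/(q + 3)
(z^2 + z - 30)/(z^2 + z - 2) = (z^2 + z - 30)/(z^2 + z - 2)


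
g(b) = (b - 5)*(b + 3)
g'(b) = 2*b - 2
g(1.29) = -15.92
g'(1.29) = 0.58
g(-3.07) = 0.56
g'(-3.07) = -8.14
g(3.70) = -8.71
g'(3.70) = 5.40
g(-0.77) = -12.87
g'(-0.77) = -3.54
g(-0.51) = -13.72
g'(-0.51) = -3.02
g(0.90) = -15.99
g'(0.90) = -0.20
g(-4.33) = 12.41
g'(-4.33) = -10.66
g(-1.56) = -9.45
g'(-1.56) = -5.12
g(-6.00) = 33.00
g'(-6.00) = -14.00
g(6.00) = 9.00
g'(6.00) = 10.00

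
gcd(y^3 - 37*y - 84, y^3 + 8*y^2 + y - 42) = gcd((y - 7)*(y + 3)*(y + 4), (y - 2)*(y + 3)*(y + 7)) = y + 3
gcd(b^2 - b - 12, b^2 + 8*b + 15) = b + 3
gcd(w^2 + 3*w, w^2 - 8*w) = w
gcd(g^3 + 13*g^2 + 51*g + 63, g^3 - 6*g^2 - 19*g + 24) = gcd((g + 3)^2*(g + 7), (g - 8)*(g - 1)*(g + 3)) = g + 3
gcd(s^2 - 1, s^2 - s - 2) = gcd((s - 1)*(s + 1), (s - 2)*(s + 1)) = s + 1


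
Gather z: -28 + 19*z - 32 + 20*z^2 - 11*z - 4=20*z^2 + 8*z - 64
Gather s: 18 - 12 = 6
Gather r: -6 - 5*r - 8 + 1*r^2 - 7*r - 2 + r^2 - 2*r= 2*r^2 - 14*r - 16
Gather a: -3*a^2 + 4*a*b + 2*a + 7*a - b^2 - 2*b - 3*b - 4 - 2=-3*a^2 + a*(4*b + 9) - b^2 - 5*b - 6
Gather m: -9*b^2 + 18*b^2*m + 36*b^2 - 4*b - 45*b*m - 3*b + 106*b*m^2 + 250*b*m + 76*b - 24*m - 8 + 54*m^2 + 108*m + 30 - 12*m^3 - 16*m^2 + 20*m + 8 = 27*b^2 + 69*b - 12*m^3 + m^2*(106*b + 38) + m*(18*b^2 + 205*b + 104) + 30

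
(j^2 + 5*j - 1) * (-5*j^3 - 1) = -5*j^5 - 25*j^4 + 5*j^3 - j^2 - 5*j + 1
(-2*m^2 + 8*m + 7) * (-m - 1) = 2*m^3 - 6*m^2 - 15*m - 7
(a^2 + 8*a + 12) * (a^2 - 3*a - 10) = a^4 + 5*a^3 - 22*a^2 - 116*a - 120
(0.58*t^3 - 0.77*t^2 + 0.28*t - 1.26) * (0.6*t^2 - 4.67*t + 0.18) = 0.348*t^5 - 3.1706*t^4 + 3.8683*t^3 - 2.2022*t^2 + 5.9346*t - 0.2268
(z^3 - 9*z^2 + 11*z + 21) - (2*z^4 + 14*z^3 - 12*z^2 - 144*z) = -2*z^4 - 13*z^3 + 3*z^2 + 155*z + 21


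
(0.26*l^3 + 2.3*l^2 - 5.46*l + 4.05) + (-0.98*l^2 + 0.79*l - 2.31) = 0.26*l^3 + 1.32*l^2 - 4.67*l + 1.74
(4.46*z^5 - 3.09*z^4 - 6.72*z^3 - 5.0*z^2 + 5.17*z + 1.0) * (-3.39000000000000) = -15.1194*z^5 + 10.4751*z^4 + 22.7808*z^3 + 16.95*z^2 - 17.5263*z - 3.39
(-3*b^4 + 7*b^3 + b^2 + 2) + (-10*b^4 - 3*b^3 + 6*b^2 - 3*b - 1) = -13*b^4 + 4*b^3 + 7*b^2 - 3*b + 1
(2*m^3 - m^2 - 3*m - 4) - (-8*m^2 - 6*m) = 2*m^3 + 7*m^2 + 3*m - 4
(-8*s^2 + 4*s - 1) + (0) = -8*s^2 + 4*s - 1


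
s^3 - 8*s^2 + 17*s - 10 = (s - 5)*(s - 2)*(s - 1)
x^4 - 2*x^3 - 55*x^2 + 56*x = x*(x - 8)*(x - 1)*(x + 7)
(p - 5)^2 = p^2 - 10*p + 25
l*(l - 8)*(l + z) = l^3 + l^2*z - 8*l^2 - 8*l*z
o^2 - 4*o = o*(o - 4)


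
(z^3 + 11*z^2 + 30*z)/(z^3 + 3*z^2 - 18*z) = (z + 5)/(z - 3)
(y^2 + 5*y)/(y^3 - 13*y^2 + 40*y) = (y + 5)/(y^2 - 13*y + 40)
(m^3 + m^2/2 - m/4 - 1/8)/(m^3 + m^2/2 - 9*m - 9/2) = (m^2 - 1/4)/(m^2 - 9)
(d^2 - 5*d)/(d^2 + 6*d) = (d - 5)/(d + 6)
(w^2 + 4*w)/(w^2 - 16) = w/(w - 4)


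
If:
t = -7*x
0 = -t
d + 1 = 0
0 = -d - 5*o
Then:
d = -1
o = 1/5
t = 0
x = 0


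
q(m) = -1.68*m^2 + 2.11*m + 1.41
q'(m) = 2.11 - 3.36*m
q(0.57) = 2.07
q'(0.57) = 0.19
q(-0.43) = 0.19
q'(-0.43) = 3.55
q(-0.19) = 0.95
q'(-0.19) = 2.75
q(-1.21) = -3.60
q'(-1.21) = 6.18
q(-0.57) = -0.34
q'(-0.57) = 4.03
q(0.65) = 2.07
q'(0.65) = -0.07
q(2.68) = -5.00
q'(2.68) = -6.89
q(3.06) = -7.86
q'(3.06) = -8.17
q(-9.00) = -153.66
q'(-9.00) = 32.35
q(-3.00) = -20.04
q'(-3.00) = 12.19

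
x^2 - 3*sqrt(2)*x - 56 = (x - 7*sqrt(2))*(x + 4*sqrt(2))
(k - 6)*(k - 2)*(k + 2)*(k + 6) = k^4 - 40*k^2 + 144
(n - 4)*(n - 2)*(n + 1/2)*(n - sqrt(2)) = n^4 - 11*n^3/2 - sqrt(2)*n^3 + 5*n^2 + 11*sqrt(2)*n^2/2 - 5*sqrt(2)*n + 4*n - 4*sqrt(2)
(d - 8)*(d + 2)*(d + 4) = d^3 - 2*d^2 - 40*d - 64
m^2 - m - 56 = (m - 8)*(m + 7)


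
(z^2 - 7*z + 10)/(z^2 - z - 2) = (z - 5)/(z + 1)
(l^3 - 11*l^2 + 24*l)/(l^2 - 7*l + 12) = l*(l - 8)/(l - 4)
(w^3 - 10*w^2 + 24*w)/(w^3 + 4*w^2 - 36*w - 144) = w*(w - 4)/(w^2 + 10*w + 24)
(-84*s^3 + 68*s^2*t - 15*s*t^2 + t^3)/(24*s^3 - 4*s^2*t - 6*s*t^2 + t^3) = (-7*s + t)/(2*s + t)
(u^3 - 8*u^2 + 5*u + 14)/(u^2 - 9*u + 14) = u + 1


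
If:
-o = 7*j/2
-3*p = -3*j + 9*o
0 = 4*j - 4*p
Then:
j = 0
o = 0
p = 0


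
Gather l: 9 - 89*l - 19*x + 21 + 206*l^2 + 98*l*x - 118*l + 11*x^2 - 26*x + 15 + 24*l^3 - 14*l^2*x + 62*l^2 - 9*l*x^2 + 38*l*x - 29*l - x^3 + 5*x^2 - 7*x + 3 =24*l^3 + l^2*(268 - 14*x) + l*(-9*x^2 + 136*x - 236) - x^3 + 16*x^2 - 52*x + 48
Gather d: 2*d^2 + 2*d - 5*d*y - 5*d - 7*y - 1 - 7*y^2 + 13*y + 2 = 2*d^2 + d*(-5*y - 3) - 7*y^2 + 6*y + 1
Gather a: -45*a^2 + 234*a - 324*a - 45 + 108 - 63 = -45*a^2 - 90*a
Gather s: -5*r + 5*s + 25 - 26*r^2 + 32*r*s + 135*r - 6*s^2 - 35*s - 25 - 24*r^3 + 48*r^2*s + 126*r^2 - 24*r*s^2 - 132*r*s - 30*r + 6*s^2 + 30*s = -24*r^3 + 100*r^2 - 24*r*s^2 + 100*r + s*(48*r^2 - 100*r)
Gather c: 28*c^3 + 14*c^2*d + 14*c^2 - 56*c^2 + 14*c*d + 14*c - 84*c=28*c^3 + c^2*(14*d - 42) + c*(14*d - 70)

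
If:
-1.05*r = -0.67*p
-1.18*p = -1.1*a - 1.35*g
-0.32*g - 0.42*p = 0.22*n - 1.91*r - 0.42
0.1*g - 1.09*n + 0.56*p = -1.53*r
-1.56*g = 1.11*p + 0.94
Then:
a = -0.92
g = 0.01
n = -1.20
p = -0.86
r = -0.55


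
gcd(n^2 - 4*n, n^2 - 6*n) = n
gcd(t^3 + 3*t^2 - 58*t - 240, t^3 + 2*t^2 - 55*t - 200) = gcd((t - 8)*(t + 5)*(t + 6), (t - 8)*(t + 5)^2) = t^2 - 3*t - 40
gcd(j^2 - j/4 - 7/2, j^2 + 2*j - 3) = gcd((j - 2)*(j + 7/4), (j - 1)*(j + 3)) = 1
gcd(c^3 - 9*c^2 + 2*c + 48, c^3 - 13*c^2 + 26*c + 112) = c^2 - 6*c - 16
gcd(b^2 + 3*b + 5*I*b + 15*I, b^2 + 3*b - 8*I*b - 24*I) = b + 3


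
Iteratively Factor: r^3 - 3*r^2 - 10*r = (r)*(r^2 - 3*r - 10) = r*(r + 2)*(r - 5)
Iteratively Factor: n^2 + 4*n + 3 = (n + 1)*(n + 3)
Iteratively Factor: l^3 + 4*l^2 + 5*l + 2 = (l + 1)*(l^2 + 3*l + 2) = (l + 1)*(l + 2)*(l + 1)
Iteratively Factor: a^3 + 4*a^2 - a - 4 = (a + 1)*(a^2 + 3*a - 4) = (a + 1)*(a + 4)*(a - 1)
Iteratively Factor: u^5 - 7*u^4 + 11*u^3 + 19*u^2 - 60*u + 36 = (u - 2)*(u^4 - 5*u^3 + u^2 + 21*u - 18) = (u - 3)*(u - 2)*(u^3 - 2*u^2 - 5*u + 6) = (u - 3)*(u - 2)*(u + 2)*(u^2 - 4*u + 3) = (u - 3)*(u - 2)*(u - 1)*(u + 2)*(u - 3)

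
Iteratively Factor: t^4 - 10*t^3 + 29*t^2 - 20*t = (t - 5)*(t^3 - 5*t^2 + 4*t) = (t - 5)*(t - 1)*(t^2 - 4*t) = (t - 5)*(t - 4)*(t - 1)*(t)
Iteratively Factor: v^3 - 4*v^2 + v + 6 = (v - 3)*(v^2 - v - 2) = (v - 3)*(v - 2)*(v + 1)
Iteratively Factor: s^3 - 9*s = (s + 3)*(s^2 - 3*s) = (s - 3)*(s + 3)*(s)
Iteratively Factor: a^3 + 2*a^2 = (a + 2)*(a^2) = a*(a + 2)*(a)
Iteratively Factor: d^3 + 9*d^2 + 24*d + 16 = (d + 4)*(d^2 + 5*d + 4) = (d + 4)^2*(d + 1)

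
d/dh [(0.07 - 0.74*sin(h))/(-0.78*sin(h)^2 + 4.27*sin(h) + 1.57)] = (-0.5772*sin(h)^2 + 0.1092*sin(h) - 1.4607)*cos(h)/(0.6084*sin(h)^4 - 6.6612*sin(h)^3 + 15.7837*sin(h)^2 + 13.4078*sin(h) + 2.4649)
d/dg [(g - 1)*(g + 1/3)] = 2*g - 2/3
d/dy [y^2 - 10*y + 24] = 2*y - 10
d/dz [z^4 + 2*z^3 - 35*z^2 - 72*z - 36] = 4*z^3 + 6*z^2 - 70*z - 72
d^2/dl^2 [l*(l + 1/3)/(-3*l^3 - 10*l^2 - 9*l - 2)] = 2*(-l^3 + 6*l + 6)/(3*(l^6 + 9*l^5 + 33*l^4 + 63*l^3 + 66*l^2 + 36*l + 8))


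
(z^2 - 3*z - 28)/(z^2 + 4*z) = (z - 7)/z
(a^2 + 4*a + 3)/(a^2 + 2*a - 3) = (a + 1)/(a - 1)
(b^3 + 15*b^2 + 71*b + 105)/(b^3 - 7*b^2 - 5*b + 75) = (b^2 + 12*b + 35)/(b^2 - 10*b + 25)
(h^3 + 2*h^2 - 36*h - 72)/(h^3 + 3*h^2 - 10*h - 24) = (h^2 - 36)/(h^2 + h - 12)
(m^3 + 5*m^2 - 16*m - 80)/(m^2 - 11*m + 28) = (m^2 + 9*m + 20)/(m - 7)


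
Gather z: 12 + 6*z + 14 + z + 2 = 7*z + 28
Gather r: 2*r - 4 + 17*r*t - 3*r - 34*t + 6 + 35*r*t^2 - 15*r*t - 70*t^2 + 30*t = r*(35*t^2 + 2*t - 1) - 70*t^2 - 4*t + 2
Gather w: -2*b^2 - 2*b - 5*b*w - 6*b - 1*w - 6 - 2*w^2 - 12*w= -2*b^2 - 8*b - 2*w^2 + w*(-5*b - 13) - 6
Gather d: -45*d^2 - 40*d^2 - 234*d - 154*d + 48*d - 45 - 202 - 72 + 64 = -85*d^2 - 340*d - 255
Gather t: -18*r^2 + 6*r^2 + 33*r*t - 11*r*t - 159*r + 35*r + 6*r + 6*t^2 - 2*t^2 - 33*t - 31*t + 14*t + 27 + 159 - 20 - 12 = -12*r^2 - 118*r + 4*t^2 + t*(22*r - 50) + 154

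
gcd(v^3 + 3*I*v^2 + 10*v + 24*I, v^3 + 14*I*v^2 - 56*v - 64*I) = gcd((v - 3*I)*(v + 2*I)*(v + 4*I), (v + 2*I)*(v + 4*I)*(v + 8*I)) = v^2 + 6*I*v - 8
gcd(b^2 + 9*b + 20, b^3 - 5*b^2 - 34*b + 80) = b + 5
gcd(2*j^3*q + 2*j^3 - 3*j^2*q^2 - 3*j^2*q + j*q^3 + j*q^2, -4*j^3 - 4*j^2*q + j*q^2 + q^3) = -2*j + q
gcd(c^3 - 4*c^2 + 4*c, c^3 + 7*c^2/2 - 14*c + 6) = c - 2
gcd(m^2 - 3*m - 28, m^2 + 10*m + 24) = m + 4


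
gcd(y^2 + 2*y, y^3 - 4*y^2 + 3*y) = y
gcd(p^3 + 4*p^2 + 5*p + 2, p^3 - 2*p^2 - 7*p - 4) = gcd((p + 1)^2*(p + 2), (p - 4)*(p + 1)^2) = p^2 + 2*p + 1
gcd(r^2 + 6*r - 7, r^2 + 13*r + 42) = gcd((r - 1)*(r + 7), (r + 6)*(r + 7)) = r + 7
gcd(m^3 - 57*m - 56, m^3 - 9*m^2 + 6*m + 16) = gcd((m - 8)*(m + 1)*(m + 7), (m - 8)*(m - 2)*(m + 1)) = m^2 - 7*m - 8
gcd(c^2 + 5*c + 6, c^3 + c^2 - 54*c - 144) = c + 3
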